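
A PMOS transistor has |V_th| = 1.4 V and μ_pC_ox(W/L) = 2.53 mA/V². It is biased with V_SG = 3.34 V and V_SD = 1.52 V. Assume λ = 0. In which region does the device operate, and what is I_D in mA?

V_ov = V_SG − |V_th| = 3.34 − 1.4 = 1.94 V.
Since V_SD = 1.52 V < V_ov = 1.94 V, the device is in the triode region.
I_D = k_p [V_ov · V_SD − ½ V_SD²] = 2.53 × [1.94 × 1.52 − 0.5 × 1.52²] = 4.54 mA.

Triode; I_D = 4.54 mA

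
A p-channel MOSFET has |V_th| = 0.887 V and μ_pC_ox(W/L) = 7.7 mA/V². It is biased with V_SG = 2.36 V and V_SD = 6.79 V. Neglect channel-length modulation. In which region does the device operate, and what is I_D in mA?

Saturation; I_D = 8.35 mA

V_ov = V_SG − |V_th| = 2.36 − 0.887 = 1.47 V.
Since V_SD = 6.79 V ≥ V_ov = 1.47 V, the device is in saturation.
I_D = ½ k_p V_ov² = 0.5 × 7.7 × 1.47² = 8.35 mA.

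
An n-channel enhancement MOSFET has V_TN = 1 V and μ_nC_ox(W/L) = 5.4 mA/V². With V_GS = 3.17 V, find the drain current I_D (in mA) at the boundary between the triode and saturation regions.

I_D = 12.7 mA

At the boundary V_DS = V_ov = V_GS − V_TN = 3.17 − 1 = 2.17 V.
I_D = ½ k_n V_ov² = 0.5 × 5.4 × 2.17² = 12.7 mA.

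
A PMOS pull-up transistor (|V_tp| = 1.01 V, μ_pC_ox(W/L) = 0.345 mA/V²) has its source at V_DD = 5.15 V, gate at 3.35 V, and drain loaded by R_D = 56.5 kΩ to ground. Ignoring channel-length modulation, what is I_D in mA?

I_D = 0.0838 mA

V_SG = V_DD − V_G = 5.15 − 3.35 = 1.8 V, so V_ov = 1.8 − 1.01 = 0.79 V.
Assume saturation: I_D = ½ k_p V_ov² = 0.5 × 0.345 × 0.79² = 0.108 mA, giving V_SD = V_DD − I_D R_D = 5.15 − 0.108 × 56.5 = -0.933 V.
But -0.933 V < V_ov = 0.79 V, so the device is actually in triode.
In triode I_D = k_p[V_ov V_SD − ½ V_SD²] and I_D = (V_DD − V_SD)/R_D. Equating: 9.75 V_SD² − 16.4 V_SD + 5.15 = 0, giving V_SD = 0.418 V (the root below V_ov).
I_D = (5.15 − 0.418) / 56.5 = 0.0838 mA.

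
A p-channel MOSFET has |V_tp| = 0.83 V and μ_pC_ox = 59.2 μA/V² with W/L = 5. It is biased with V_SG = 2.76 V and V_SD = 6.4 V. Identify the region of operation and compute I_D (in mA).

Saturation; I_D = 0.551 mA

k_p = μ_pC_ox · (W/L) = 0.296 mA/V².
V_ov = V_SG − |V_tp| = 2.76 − 0.83 = 1.93 V.
Since V_SD = 6.4 V ≥ V_ov = 1.93 V, the device is in saturation.
I_D = ½ k_p V_ov² = 0.5 × 0.296 × 1.93² = 0.551 mA.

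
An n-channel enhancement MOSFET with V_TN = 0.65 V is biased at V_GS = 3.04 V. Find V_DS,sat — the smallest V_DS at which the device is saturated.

The boundary between triode and saturation is V_DS = V_GS − V_TN = V_ov.
V_ov = 3.04 − 0.65 = 2.39 V.

V_DS,sat = 2.39 V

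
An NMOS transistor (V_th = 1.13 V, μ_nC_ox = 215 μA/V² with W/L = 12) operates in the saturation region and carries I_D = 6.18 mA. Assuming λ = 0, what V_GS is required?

V_GS = 3.32 V

k_n = μ_nC_ox · (W/L) = 2.58 mA/V².
In saturation I_D = ½ k_n (V_GS − V_th)², so V_GS − V_th = √(2 I_D / k_n) = √(2 × 6.18 / 2.58) = 2.19 V.
V_GS = 1.13 + 2.19 = 3.32 V.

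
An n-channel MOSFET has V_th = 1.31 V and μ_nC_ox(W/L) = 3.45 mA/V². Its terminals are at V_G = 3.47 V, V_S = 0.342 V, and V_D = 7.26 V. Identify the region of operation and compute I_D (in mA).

Saturation; I_D = 5.70 mA

V_GS = V_G − V_S = 3.47 − 0.342 = 3.13 V; V_DS = V_D − V_S = 7.26 − 0.342 = 6.92 V.
V_ov = V_GS − V_th = 3.13 − 1.31 = 1.82 V.
Since V_DS = 6.92 V ≥ V_ov = 1.82 V, the device is in saturation.
I_D = ½ k_n V_ov² = 0.5 × 3.45 × 1.82² = 5.7 mA.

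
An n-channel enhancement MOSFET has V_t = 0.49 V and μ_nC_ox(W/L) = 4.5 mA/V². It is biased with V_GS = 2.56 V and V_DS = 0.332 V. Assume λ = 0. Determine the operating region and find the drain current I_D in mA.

V_ov = V_GS − V_t = 2.56 − 0.49 = 2.07 V.
Since V_DS = 0.332 V < V_ov = 2.07 V, the device is in the triode region.
I_D = k_n [V_ov · V_DS − ½ V_DS²] = 4.5 × [2.07 × 0.332 − 0.5 × 0.332²] = 2.84 mA.

Triode; I_D = 2.84 mA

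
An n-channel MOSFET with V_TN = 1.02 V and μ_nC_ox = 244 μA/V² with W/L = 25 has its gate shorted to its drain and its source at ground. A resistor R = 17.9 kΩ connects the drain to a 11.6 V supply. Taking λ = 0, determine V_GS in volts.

V_GS = 1.45 V

With gate tied to drain, V_GS = V_DS ≥ V_GS − V_TN, so the device is in saturation.
k_n = μ_nC_ox · (W/L) = 6.1 mA/V².
KCL at the drain: ½ k_n (V_GS − V_TN)² = (V_DD − V_GS)/R.
Let x = V_GS − 1.02. Then 54.6 x² + x − 10.58 = 0, giving x = 0.431 V (positive root), so V_GS = 1.45 V.
I_D = (V_DD − V_GS)/R = (11.6 − 1.45) / 17.9 = 0.567 mA.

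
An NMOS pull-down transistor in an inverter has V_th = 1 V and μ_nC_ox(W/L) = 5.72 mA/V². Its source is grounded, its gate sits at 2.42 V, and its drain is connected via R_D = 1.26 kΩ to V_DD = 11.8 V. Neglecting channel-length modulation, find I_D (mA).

I_D = 5.77 mA

V_GS = V_G = 2.42 V, so V_ov = 2.42 − 1 = 1.42 V.
Assume saturation: I_D = ½ k_n V_ov² = 0.5 × 5.72 × 1.42² = 5.77 mA, giving V_DS = V_DD − I_D R_D = 11.8 − 5.77 × 1.26 = 4.53 V.
V_DS = 4.53 V ≥ V_ov = 1.42 V, confirming saturation.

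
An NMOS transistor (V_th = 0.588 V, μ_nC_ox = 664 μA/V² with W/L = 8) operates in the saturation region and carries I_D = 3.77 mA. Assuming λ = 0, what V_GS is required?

V_GS = 1.78 V

k_n = μ_nC_ox · (W/L) = 5.312 mA/V².
In saturation I_D = ½ k_n (V_GS − V_th)², so V_GS − V_th = √(2 I_D / k_n) = √(2 × 3.77 / 5.312) = 1.19 V.
V_GS = 0.588 + 1.19 = 1.78 V.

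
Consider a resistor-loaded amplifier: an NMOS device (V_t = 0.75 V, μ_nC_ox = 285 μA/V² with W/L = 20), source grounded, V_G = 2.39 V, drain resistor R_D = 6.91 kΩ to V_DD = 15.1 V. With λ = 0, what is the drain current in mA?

I_D = 2.15 mA

V_GS = V_G = 2.39 V, so V_ov = 2.39 − 0.75 = 1.64 V.
k_n = μ_nC_ox · (W/L) = 5.7 mA/V².
Assume saturation: I_D = ½ k_n V_ov² = 0.5 × 5.7 × 1.64² = 7.67 mA, giving V_DS = V_DD − I_D R_D = 15.1 − 7.67 × 6.91 = -37.9 V.
But -37.9 V < V_ov = 1.64 V, so the device is actually in triode.
In triode I_D = k_n[V_ov V_DS − ½ V_DS²] and I_D = (V_DD − V_DS)/R_D. Equating: 19.7 V_DS² − 65.59 V_DS + 15.1 = 0, giving V_DS = 0.249 V (the root below V_ov).
I_D = (15.1 − 0.249) / 6.91 = 2.15 mA.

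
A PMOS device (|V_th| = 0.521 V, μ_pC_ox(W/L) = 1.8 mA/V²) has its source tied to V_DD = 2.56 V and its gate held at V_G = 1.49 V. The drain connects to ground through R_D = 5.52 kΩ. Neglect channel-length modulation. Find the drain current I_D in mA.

I_D = 0.271 mA

V_SG = V_DD − V_G = 2.56 − 1.49 = 1.07 V, so V_ov = 1.07 − 0.521 = 0.549 V.
Assume saturation: I_D = ½ k_p V_ov² = 0.5 × 1.8 × 0.549² = 0.271 mA, giving V_SD = V_DD − I_D R_D = 2.56 − 0.271 × 5.52 = 1.06 V.
V_SD = 1.06 V ≥ V_ov = 0.549 V, confirming saturation.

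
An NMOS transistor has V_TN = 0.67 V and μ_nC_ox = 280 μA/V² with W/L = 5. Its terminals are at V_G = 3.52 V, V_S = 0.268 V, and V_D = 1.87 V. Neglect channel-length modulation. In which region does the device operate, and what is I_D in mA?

Triode; I_D = 3.99 mA

V_GS = V_G − V_S = 3.52 − 0.268 = 3.25 V; V_DS = V_D − V_S = 1.87 − 0.268 = 1.6 V.
k_n = μ_nC_ox · (W/L) = 1.4 mA/V².
V_ov = V_GS − V_TN = 3.25 − 0.67 = 2.58 V.
Since V_DS = 1.6 V < V_ov = 2.58 V, the device is in the triode region.
I_D = k_n [V_ov · V_DS − ½ V_DS²] = 1.4 × [2.58 × 1.6 − 0.5 × 1.6²] = 3.99 mA.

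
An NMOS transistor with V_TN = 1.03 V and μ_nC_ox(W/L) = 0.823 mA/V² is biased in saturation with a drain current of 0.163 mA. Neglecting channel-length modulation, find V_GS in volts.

In saturation I_D = ½ k_n (V_GS − V_TN)², so V_GS − V_TN = √(2 I_D / k_n) = √(2 × 0.163 / 0.823) = 0.629 V.
V_GS = 1.03 + 0.629 = 1.66 V.

V_GS = 1.66 V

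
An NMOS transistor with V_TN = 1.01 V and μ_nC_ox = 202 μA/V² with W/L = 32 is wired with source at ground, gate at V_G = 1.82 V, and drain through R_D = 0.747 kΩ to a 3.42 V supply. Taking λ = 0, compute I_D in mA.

V_GS = V_G = 1.82 V, so V_ov = 1.82 − 1.01 = 0.81 V.
k_n = μ_nC_ox · (W/L) = 6.464 mA/V².
Assume saturation: I_D = ½ k_n V_ov² = 0.5 × 6.464 × 0.81² = 2.12 mA, giving V_DS = V_DD − I_D R_D = 3.42 − 2.12 × 0.747 = 1.84 V.
V_DS = 1.84 V ≥ V_ov = 0.81 V, confirming saturation.

I_D = 2.12 mA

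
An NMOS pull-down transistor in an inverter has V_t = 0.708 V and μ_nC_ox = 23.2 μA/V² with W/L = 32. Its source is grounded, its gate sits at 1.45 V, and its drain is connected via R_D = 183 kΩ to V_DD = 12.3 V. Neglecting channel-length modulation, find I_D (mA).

V_GS = V_G = 1.45 V, so V_ov = 1.45 − 0.708 = 0.742 V.
k_n = μ_nC_ox · (W/L) = 0.7424 mA/V².
Assume saturation: I_D = ½ k_n V_ov² = 0.5 × 0.7424 × 0.742² = 0.204 mA, giving V_DS = V_DD − I_D R_D = 12.3 − 0.204 × 183 = -25.1 V.
But -25.1 V < V_ov = 0.742 V, so the device is actually in triode.
In triode I_D = k_n[V_ov V_DS − ½ V_DS²] and I_D = (V_DD − V_DS)/R_D. Equating: 67.9 V_DS² − 101.8 V_DS + 12.3 = 0, giving V_DS = 0.133 V (the root below V_ov).
I_D = (12.3 − 0.133) / 183 = 0.0665 mA.

I_D = 0.0665 mA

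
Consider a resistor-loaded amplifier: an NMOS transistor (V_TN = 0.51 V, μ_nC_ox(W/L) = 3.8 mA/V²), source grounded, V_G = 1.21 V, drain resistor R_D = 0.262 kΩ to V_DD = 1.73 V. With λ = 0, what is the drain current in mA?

I_D = 0.931 mA

V_GS = V_G = 1.21 V, so V_ov = 1.21 − 0.51 = 0.7 V.
Assume saturation: I_D = ½ k_n V_ov² = 0.5 × 3.8 × 0.7² = 0.931 mA, giving V_DS = V_DD − I_D R_D = 1.73 − 0.931 × 0.262 = 1.49 V.
V_DS = 1.49 V ≥ V_ov = 0.7 V, confirming saturation.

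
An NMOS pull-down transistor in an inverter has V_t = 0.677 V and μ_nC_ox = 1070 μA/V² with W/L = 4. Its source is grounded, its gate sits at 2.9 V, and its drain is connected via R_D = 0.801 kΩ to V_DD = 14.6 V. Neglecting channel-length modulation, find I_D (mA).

I_D = 10.6 mA

V_GS = V_G = 2.9 V, so V_ov = 2.9 − 0.677 = 2.22 V.
k_n = μ_nC_ox · (W/L) = 4.28 mA/V².
Assume saturation: I_D = ½ k_n V_ov² = 0.5 × 4.28 × 2.22² = 10.6 mA, giving V_DS = V_DD − I_D R_D = 14.6 − 10.6 × 0.801 = 6.13 V.
V_DS = 6.13 V ≥ V_ov = 2.22 V, confirming saturation.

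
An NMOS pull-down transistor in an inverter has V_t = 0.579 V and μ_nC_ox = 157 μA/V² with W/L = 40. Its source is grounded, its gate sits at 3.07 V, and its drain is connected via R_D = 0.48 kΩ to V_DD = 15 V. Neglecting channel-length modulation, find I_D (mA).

I_D = 19.5 mA

V_GS = V_G = 3.07 V, so V_ov = 3.07 − 0.579 = 2.49 V.
k_n = μ_nC_ox · (W/L) = 6.28 mA/V².
Assume saturation: I_D = ½ k_n V_ov² = 0.5 × 6.28 × 2.49² = 19.5 mA, giving V_DS = V_DD − I_D R_D = 15 − 19.5 × 0.48 = 5.65 V.
V_DS = 5.65 V ≥ V_ov = 2.49 V, confirming saturation.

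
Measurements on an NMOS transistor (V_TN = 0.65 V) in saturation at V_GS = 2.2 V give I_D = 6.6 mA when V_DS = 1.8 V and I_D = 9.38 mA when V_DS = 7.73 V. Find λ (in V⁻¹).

λ = 0.0814 V⁻¹

With V_GS fixed, I_D ∝ (1 + λ V_DS) in saturation, so I_D2/I_D1 = (1 + λ V_DS2)/(1 + λ V_DS1).
9.38/6.6 = 1.421 = (1 + 7.73 λ)/(1 + 1.8 λ).
Solving: λ (I_D1 V_DS2 − I_D2 V_DS1) = I_D2 − I_D1, so λ = (9.38 − 6.6) / (6.6 × 7.73 − 9.38 × 1.8) = 2.78 / 34.1 = 0.0814 V⁻¹.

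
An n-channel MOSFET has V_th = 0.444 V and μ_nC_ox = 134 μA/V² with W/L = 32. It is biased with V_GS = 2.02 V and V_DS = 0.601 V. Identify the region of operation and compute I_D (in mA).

k_n = μ_nC_ox · (W/L) = 4.288 mA/V².
V_ov = V_GS − V_th = 2.02 − 0.444 = 1.58 V.
Since V_DS = 0.601 V < V_ov = 1.58 V, the device is in the triode region.
I_D = k_n [V_ov · V_DS − ½ V_DS²] = 4.288 × [1.58 × 0.601 − 0.5 × 0.601²] = 3.29 mA.

Triode; I_D = 3.29 mA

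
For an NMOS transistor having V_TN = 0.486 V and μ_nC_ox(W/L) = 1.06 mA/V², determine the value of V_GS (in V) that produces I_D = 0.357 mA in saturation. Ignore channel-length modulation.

V_GS = 1.31 V

In saturation I_D = ½ k_n (V_GS − V_TN)², so V_GS − V_TN = √(2 I_D / k_n) = √(2 × 0.357 / 1.06) = 0.821 V.
V_GS = 0.486 + 0.821 = 1.31 V.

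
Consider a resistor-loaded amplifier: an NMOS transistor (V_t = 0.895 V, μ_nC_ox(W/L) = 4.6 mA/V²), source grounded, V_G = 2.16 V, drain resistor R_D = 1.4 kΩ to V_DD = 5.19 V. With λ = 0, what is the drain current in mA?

V_GS = V_G = 2.16 V, so V_ov = 2.16 − 0.895 = 1.27 V.
Assume saturation: I_D = ½ k_n V_ov² = 0.5 × 4.6 × 1.27² = 3.68 mA, giving V_DS = V_DD − I_D R_D = 5.19 − 3.68 × 1.4 = 0.0373 V.
But 0.0373 V < V_ov = 1.27 V, so the device is actually in triode.
In triode I_D = k_n[V_ov V_DS − ½ V_DS²] and I_D = (V_DD − V_DS)/R_D. Equating: 3.22 V_DS² − 9.147 V_DS + 5.19 = 0, giving V_DS = 0.784 V (the root below V_ov).
I_D = (5.19 − 0.784) / 1.4 = 3.15 mA.

I_D = 3.15 mA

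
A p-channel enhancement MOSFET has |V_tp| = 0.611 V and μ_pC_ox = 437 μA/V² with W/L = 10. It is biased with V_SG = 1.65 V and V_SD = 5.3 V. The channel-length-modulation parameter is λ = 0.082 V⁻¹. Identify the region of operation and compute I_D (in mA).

k_p = μ_pC_ox · (W/L) = 4.37 mA/V².
V_ov = V_SG − |V_tp| = 1.65 − 0.611 = 1.04 V.
Since V_SD = 5.3 V ≥ V_ov = 1.04 V, the device is in saturation.
I_D = ½ k_p V_ov² (1 + λ V_SD) = 0.5 × 4.37 × 1.04² × (1 + 0.082 × 5.3) = 3.38 mA.

Saturation; I_D = 3.38 mA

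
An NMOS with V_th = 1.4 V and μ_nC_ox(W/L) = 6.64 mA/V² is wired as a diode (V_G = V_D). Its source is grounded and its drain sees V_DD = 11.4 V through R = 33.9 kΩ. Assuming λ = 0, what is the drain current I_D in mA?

With gate tied to drain, V_GS = V_DS ≥ V_GS − V_th, so the device is in saturation.
KCL at the drain: ½ k_n (V_GS − V_th)² = (V_DD − V_GS)/R.
Let x = V_GS − 1.4. Then 113 x² + x − 10 = 0, giving x = 0.294 V (positive root), so V_GS = 1.69 V.
I_D = (V_DD − V_GS)/R = (11.4 − 1.69) / 33.9 = 0.286 mA.

I_D = 0.286 mA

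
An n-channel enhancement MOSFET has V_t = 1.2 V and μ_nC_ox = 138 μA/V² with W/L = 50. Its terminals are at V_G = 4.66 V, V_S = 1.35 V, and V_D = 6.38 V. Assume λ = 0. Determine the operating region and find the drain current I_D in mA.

V_GS = V_G − V_S = 4.66 − 1.35 = 3.31 V; V_DS = V_D − V_S = 6.38 − 1.35 = 5.03 V.
k_n = μ_nC_ox · (W/L) = 6.9 mA/V².
V_ov = V_GS − V_t = 3.31 − 1.2 = 2.11 V.
Since V_DS = 5.03 V ≥ V_ov = 2.11 V, the device is in saturation.
I_D = ½ k_n V_ov² = 0.5 × 6.9 × 2.11² = 15.4 mA.

Saturation; I_D = 15.4 mA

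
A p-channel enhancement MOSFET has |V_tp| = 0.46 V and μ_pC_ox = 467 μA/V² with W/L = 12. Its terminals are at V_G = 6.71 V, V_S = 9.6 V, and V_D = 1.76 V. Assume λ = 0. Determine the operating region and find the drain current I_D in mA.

V_SG = V_S − V_G = 9.6 − 6.71 = 2.89 V; V_SD = V_S − V_D = 9.6 − 1.76 = 7.84 V.
k_p = μ_pC_ox · (W/L) = 5.604 mA/V².
V_ov = V_SG − |V_tp| = 2.89 − 0.46 = 2.43 V.
Since V_SD = 7.84 V ≥ V_ov = 2.43 V, the device is in saturation.
I_D = ½ k_p V_ov² = 0.5 × 5.604 × 2.43² = 16.5 mA.

Saturation; I_D = 16.5 mA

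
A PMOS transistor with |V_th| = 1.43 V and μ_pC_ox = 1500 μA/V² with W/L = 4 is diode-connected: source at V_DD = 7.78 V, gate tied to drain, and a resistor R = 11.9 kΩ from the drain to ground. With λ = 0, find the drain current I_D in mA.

With gate tied to drain, V_SG = V_SD ≥ V_SG − |V_th|, so the device is in saturation.
k_p = μ_pC_ox · (W/L) = 6 mA/V².
KCL at the drain: ½ k_p (V_SG − |V_th|)² = (V_DD − V_SG)/R.
Let x = V_SG − 1.43. Then 35.7 x² + x − 6.35 = 0, giving x = 0.408 V (positive root), so V_SG = 1.84 V.
I_D = (V_DD − V_SG)/R = (7.78 − 1.84) / 11.9 = 0.499 mA.

I_D = 0.499 mA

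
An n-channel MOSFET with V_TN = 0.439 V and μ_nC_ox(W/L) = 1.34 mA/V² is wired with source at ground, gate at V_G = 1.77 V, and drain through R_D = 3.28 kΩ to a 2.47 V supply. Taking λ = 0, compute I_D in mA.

V_GS = V_G = 1.77 V, so V_ov = 1.77 − 0.439 = 1.33 V.
Assume saturation: I_D = ½ k_n V_ov² = 0.5 × 1.34 × 1.33² = 1.19 mA, giving V_DS = V_DD − I_D R_D = 2.47 − 1.19 × 3.28 = -1.42 V.
But -1.42 V < V_ov = 1.33 V, so the device is actually in triode.
In triode I_D = k_n[V_ov V_DS − ½ V_DS²] and I_D = (V_DD − V_DS)/R_D. Equating: 2.2 V_DS² − 6.85 V_DS + 2.47 = 0, giving V_DS = 0.416 V (the root below V_ov).
I_D = (2.47 − 0.416) / 3.28 = 0.626 mA.

I_D = 0.626 mA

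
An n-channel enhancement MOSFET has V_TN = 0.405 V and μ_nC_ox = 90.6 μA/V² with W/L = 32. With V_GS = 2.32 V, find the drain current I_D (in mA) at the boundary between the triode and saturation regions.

At the boundary V_DS = V_ov = V_GS − V_TN = 2.32 − 0.405 = 1.91 V.
k_n = μ_nC_ox · (W/L) = 2.899 mA/V².
I_D = ½ k_n V_ov² = 0.5 × 2.899 × 1.91² = 5.32 mA.

I_D = 5.32 mA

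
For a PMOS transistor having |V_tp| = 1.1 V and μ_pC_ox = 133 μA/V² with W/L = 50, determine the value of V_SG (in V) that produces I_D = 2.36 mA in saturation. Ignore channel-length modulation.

k_p = μ_pC_ox · (W/L) = 6.65 mA/V².
In saturation I_D = ½ k_p (V_SG − |V_tp|)², so V_SG − |V_tp| = √(2 I_D / k_p) = √(2 × 2.36 / 6.65) = 0.842 V.
V_SG = 1.1 + 0.842 = 1.94 V.

V_SG = 1.94 V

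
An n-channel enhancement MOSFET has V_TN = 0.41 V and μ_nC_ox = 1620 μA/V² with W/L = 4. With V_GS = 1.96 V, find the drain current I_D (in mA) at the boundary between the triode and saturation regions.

At the boundary V_DS = V_ov = V_GS − V_TN = 1.96 − 0.41 = 1.55 V.
k_n = μ_nC_ox · (W/L) = 6.48 mA/V².
I_D = ½ k_n V_ov² = 0.5 × 6.48 × 1.55² = 7.78 mA.

I_D = 7.78 mA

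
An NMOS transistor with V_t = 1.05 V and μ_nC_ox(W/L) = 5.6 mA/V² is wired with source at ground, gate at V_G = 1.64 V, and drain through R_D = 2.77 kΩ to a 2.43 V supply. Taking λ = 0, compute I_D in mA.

I_D = 0.763 mA

V_GS = V_G = 1.64 V, so V_ov = 1.64 − 1.05 = 0.59 V.
Assume saturation: I_D = ½ k_n V_ov² = 0.5 × 5.6 × 0.59² = 0.975 mA, giving V_DS = V_DD − I_D R_D = 2.43 − 0.975 × 2.77 = -0.27 V.
But -0.27 V < V_ov = 0.59 V, so the device is actually in triode.
In triode I_D = k_n[V_ov V_DS − ½ V_DS²] and I_D = (V_DD − V_DS)/R_D. Equating: 7.76 V_DS² − 10.15 V_DS + 2.43 = 0, giving V_DS = 0.315 V (the root below V_ov).
I_D = (2.43 − 0.315) / 2.77 = 0.763 mA.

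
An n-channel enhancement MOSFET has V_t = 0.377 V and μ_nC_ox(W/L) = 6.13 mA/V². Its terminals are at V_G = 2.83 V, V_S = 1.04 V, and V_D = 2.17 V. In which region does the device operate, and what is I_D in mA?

Triode; I_D = 5.87 mA

V_GS = V_G − V_S = 2.83 − 1.04 = 1.79 V; V_DS = V_D − V_S = 2.17 − 1.04 = 1.13 V.
V_ov = V_GS − V_t = 1.79 − 0.377 = 1.41 V.
Since V_DS = 1.13 V < V_ov = 1.41 V, the device is in the triode region.
I_D = k_n [V_ov · V_DS − ½ V_DS²] = 6.13 × [1.41 × 1.13 − 0.5 × 1.13²] = 5.87 mA.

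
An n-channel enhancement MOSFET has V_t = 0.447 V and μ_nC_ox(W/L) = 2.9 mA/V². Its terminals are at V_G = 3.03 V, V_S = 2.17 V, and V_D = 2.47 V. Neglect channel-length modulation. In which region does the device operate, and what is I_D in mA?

Triode; I_D = 0.229 mA

V_GS = V_G − V_S = 3.03 − 2.17 = 0.86 V; V_DS = V_D − V_S = 2.47 − 2.17 = 0.3 V.
V_ov = V_GS − V_t = 0.86 − 0.447 = 0.413 V.
Since V_DS = 0.3 V < V_ov = 0.413 V, the device is in the triode region.
I_D = k_n [V_ov · V_DS − ½ V_DS²] = 2.9 × [0.413 × 0.3 − 0.5 × 0.3²] = 0.229 mA.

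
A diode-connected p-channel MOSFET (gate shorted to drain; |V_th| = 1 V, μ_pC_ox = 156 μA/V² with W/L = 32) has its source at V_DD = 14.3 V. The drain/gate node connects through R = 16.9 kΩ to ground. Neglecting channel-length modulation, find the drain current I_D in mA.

With gate tied to drain, V_SG = V_SD ≥ V_SG − |V_th|, so the device is in saturation.
k_p = μ_pC_ox · (W/L) = 4.992 mA/V².
KCL at the drain: ½ k_p (V_SG − |V_th|)² = (V_DD − V_SG)/R.
Let x = V_SG − 1. Then 42.2 x² + x − 13.3 = 0, giving x = 0.55 V (positive root), so V_SG = 1.55 V.
I_D = (V_DD − V_SG)/R = (14.3 − 1.55) / 16.9 = 0.754 mA.

I_D = 0.754 mA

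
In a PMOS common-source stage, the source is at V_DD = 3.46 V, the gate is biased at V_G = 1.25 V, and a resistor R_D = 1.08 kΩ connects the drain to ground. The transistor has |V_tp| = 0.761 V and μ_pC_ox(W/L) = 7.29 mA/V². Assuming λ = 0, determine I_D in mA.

I_D = 2.92 mA

V_SG = V_DD − V_G = 3.46 − 1.25 = 2.21 V, so V_ov = 2.21 − 0.761 = 1.45 V.
Assume saturation: I_D = ½ k_p V_ov² = 0.5 × 7.29 × 1.45² = 7.65 mA, giving V_SD = V_DD − I_D R_D = 3.46 − 7.65 × 1.08 = -4.81 V.
But -4.81 V < V_ov = 1.45 V, so the device is actually in triode.
In triode I_D = k_p[V_ov V_SD − ½ V_SD²] and I_D = (V_DD − V_SD)/R_D. Equating: 3.94 V_SD² − 12.41 V_SD + 3.46 = 0, giving V_SD = 0.309 V (the root below V_ov).
I_D = (3.46 − 0.309) / 1.08 = 2.92 mA.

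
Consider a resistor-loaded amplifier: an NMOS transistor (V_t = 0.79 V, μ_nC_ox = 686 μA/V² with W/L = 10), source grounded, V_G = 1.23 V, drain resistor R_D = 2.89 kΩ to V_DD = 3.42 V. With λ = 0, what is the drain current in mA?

V_GS = V_G = 1.23 V, so V_ov = 1.23 − 0.79 = 0.44 V.
k_n = μ_nC_ox · (W/L) = 6.86 mA/V².
Assume saturation: I_D = ½ k_n V_ov² = 0.5 × 6.86 × 0.44² = 0.664 mA, giving V_DS = V_DD − I_D R_D = 3.42 − 0.664 × 2.89 = 1.5 V.
V_DS = 1.5 V ≥ V_ov = 0.44 V, confirming saturation.

I_D = 0.664 mA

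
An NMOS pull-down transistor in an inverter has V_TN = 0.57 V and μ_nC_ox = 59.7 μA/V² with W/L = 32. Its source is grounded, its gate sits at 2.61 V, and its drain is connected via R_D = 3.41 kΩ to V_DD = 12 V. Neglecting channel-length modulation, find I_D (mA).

I_D = 3.19 mA

V_GS = V_G = 2.61 V, so V_ov = 2.61 − 0.57 = 2.04 V.
k_n = μ_nC_ox · (W/L) = 1.91 mA/V².
Assume saturation: I_D = ½ k_n V_ov² = 0.5 × 1.91 × 2.04² = 3.98 mA, giving V_DS = V_DD − I_D R_D = 12 − 3.98 × 3.41 = -1.56 V.
But -1.56 V < V_ov = 2.04 V, so the device is actually in triode.
In triode I_D = k_n[V_ov V_DS − ½ V_DS²] and I_D = (V_DD − V_DS)/R_D. Equating: 3.26 V_DS² − 14.29 V_DS + 12 = 0, giving V_DS = 1.13 V (the root below V_ov).
I_D = (12 − 1.13) / 3.41 = 3.19 mA.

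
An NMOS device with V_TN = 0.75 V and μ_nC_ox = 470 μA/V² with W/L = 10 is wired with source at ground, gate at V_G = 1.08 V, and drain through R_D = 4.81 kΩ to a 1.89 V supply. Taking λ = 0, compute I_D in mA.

I_D = 0.256 mA

V_GS = V_G = 1.08 V, so V_ov = 1.08 − 0.75 = 0.33 V.
k_n = μ_nC_ox · (W/L) = 4.7 mA/V².
Assume saturation: I_D = ½ k_n V_ov² = 0.5 × 4.7 × 0.33² = 0.256 mA, giving V_DS = V_DD − I_D R_D = 1.89 − 0.256 × 4.81 = 0.659 V.
V_DS = 0.659 V ≥ V_ov = 0.33 V, confirming saturation.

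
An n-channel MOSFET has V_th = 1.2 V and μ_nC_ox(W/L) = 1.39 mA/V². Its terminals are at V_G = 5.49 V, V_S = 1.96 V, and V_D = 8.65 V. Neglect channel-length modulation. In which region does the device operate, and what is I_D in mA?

V_GS = V_G − V_S = 5.49 − 1.96 = 3.53 V; V_DS = V_D − V_S = 8.65 − 1.96 = 6.69 V.
V_ov = V_GS − V_th = 3.53 − 1.2 = 2.33 V.
Since V_DS = 6.69 V ≥ V_ov = 2.33 V, the device is in saturation.
I_D = ½ k_n V_ov² = 0.5 × 1.39 × 2.33² = 3.77 mA.

Saturation; I_D = 3.77 mA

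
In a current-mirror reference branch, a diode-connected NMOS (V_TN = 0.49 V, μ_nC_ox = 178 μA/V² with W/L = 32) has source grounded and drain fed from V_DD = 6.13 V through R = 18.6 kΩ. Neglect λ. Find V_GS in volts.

With gate tied to drain, V_GS = V_DS ≥ V_GS − V_TN, so the device is in saturation.
k_n = μ_nC_ox · (W/L) = 5.696 mA/V².
KCL at the drain: ½ k_n (V_GS − V_TN)² = (V_DD − V_GS)/R.
Let x = V_GS − 0.49. Then 53 x² + x − 5.64 = 0, giving x = 0.317 V (positive root), so V_GS = 0.807 V.
I_D = (V_DD − V_GS)/R = (6.13 − 0.807) / 18.6 = 0.286 mA.

V_GS = 0.807 V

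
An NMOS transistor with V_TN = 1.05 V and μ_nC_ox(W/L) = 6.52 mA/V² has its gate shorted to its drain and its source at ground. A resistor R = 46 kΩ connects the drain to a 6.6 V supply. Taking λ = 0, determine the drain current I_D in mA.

I_D = 0.117 mA

With gate tied to drain, V_GS = V_DS ≥ V_GS − V_TN, so the device is in saturation.
KCL at the drain: ½ k_n (V_GS − V_TN)² = (V_DD − V_GS)/R.
Let x = V_GS − 1.05. Then 150 x² + x − 5.55 = 0, giving x = 0.189 V (positive root), so V_GS = 1.24 V.
I_D = (V_DD − V_GS)/R = (6.6 − 1.24) / 46 = 0.117 mA.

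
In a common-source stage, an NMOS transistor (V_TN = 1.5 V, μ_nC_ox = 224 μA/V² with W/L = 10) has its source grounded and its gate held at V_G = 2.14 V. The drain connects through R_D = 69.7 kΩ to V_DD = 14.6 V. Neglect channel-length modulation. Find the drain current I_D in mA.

I_D = 0.207 mA

V_GS = V_G = 2.14 V, so V_ov = 2.14 − 1.5 = 0.64 V.
k_n = μ_nC_ox · (W/L) = 2.24 mA/V².
Assume saturation: I_D = ½ k_n V_ov² = 0.5 × 2.24 × 0.64² = 0.459 mA, giving V_DS = V_DD − I_D R_D = 14.6 − 0.459 × 69.7 = -17.4 V.
But -17.4 V < V_ov = 0.64 V, so the device is actually in triode.
In triode I_D = k_n[V_ov V_DS − ½ V_DS²] and I_D = (V_DD − V_DS)/R_D. Equating: 78.1 V_DS² − 100.9 V_DS + 14.6 = 0, giving V_DS = 0.166 V (the root below V_ov).
I_D = (14.6 − 0.166) / 69.7 = 0.207 mA.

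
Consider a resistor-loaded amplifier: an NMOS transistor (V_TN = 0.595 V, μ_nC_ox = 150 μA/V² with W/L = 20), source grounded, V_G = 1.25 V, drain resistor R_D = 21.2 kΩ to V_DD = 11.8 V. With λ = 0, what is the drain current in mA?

V_GS = V_G = 1.25 V, so V_ov = 1.25 − 0.595 = 0.655 V.
k_n = μ_nC_ox · (W/L) = 3 mA/V².
Assume saturation: I_D = ½ k_n V_ov² = 0.5 × 3 × 0.655² = 0.644 mA, giving V_DS = V_DD − I_D R_D = 11.8 − 0.644 × 21.2 = -1.84 V.
But -1.84 V < V_ov = 0.655 V, so the device is actually in triode.
In triode I_D = k_n[V_ov V_DS − ½ V_DS²] and I_D = (V_DD − V_DS)/R_D. Equating: 31.8 V_DS² − 42.66 V_DS + 11.8 = 0, giving V_DS = 0.39 V (the root below V_ov).
I_D = (11.8 − 0.39) / 21.2 = 0.538 mA.

I_D = 0.538 mA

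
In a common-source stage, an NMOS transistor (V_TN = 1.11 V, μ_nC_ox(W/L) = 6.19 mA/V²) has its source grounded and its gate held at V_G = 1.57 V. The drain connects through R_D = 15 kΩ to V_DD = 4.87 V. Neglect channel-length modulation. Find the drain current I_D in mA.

I_D = 0.316 mA

V_GS = V_G = 1.57 V, so V_ov = 1.57 − 1.11 = 0.46 V.
Assume saturation: I_D = ½ k_n V_ov² = 0.5 × 6.19 × 0.46² = 0.655 mA, giving V_DS = V_DD − I_D R_D = 4.87 − 0.655 × 15 = -4.95 V.
But -4.95 V < V_ov = 0.46 V, so the device is actually in triode.
In triode I_D = k_n[V_ov V_DS − ½ V_DS²] and I_D = (V_DD − V_DS)/R_D. Equating: 46.4 V_DS² − 43.71 V_DS + 4.87 = 0, giving V_DS = 0.129 V (the root below V_ov).
I_D = (4.87 − 0.129) / 15 = 0.316 mA.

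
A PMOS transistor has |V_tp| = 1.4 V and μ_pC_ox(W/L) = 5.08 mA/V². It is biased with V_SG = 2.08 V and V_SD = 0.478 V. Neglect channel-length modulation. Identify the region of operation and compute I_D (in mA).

Triode; I_D = 1.07 mA

V_ov = V_SG − |V_tp| = 2.08 − 1.4 = 0.68 V.
Since V_SD = 0.478 V < V_ov = 0.68 V, the device is in the triode region.
I_D = k_p [V_ov · V_SD − ½ V_SD²] = 5.08 × [0.68 × 0.478 − 0.5 × 0.478²] = 1.07 mA.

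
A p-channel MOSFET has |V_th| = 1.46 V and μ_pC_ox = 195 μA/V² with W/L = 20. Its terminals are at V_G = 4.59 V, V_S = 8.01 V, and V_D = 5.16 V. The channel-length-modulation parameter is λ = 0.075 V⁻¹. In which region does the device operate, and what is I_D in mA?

Saturation; I_D = 9.09 mA

V_SG = V_S − V_G = 8.01 − 4.59 = 3.42 V; V_SD = V_S − V_D = 8.01 − 5.16 = 2.85 V.
k_p = μ_pC_ox · (W/L) = 3.9 mA/V².
V_ov = V_SG − |V_th| = 3.42 − 1.46 = 1.96 V.
Since V_SD = 2.85 V ≥ V_ov = 1.96 V, the device is in saturation.
I_D = ½ k_p V_ov² (1 + λ V_SD) = 0.5 × 3.9 × 1.96² × (1 + 0.075 × 2.85) = 9.09 mA.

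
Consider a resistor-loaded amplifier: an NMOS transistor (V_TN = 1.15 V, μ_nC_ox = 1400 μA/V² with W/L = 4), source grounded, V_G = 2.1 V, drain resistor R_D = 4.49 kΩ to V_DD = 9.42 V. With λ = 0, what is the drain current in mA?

V_GS = V_G = 2.1 V, so V_ov = 2.1 − 1.15 = 0.95 V.
k_n = μ_nC_ox · (W/L) = 5.6 mA/V².
Assume saturation: I_D = ½ k_n V_ov² = 0.5 × 5.6 × 0.95² = 2.53 mA, giving V_DS = V_DD − I_D R_D = 9.42 − 2.53 × 4.49 = -1.93 V.
But -1.93 V < V_ov = 0.95 V, so the device is actually in triode.
In triode I_D = k_n[V_ov V_DS − ½ V_DS²] and I_D = (V_DD − V_DS)/R_D. Equating: 12.6 V_DS² − 24.89 V_DS + 9.42 = 0, giving V_DS = 0.51 V (the root below V_ov).
I_D = (9.42 − 0.51) / 4.49 = 1.98 mA.

I_D = 1.98 mA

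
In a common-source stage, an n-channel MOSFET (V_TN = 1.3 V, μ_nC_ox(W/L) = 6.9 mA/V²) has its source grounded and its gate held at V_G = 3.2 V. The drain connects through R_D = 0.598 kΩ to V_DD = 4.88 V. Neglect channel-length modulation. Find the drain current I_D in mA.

I_D = 7.07 mA

V_GS = V_G = 3.2 V, so V_ov = 3.2 − 1.3 = 1.9 V.
Assume saturation: I_D = ½ k_n V_ov² = 0.5 × 6.9 × 1.9² = 12.5 mA, giving V_DS = V_DD − I_D R_D = 4.88 − 12.5 × 0.598 = -2.57 V.
But -2.57 V < V_ov = 1.9 V, so the device is actually in triode.
In triode I_D = k_n[V_ov V_DS − ½ V_DS²] and I_D = (V_DD − V_DS)/R_D. Equating: 2.06 V_DS² − 8.84 V_DS + 4.88 = 0, giving V_DS = 0.651 V (the root below V_ov).
I_D = (4.88 − 0.651) / 0.598 = 7.07 mA.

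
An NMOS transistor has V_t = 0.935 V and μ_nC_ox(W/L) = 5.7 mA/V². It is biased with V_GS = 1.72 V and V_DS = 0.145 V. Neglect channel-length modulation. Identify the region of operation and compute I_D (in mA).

Triode; I_D = 0.589 mA

V_ov = V_GS − V_t = 1.72 − 0.935 = 0.785 V.
Since V_DS = 0.145 V < V_ov = 0.785 V, the device is in the triode region.
I_D = k_n [V_ov · V_DS − ½ V_DS²] = 5.7 × [0.785 × 0.145 − 0.5 × 0.145²] = 0.589 mA.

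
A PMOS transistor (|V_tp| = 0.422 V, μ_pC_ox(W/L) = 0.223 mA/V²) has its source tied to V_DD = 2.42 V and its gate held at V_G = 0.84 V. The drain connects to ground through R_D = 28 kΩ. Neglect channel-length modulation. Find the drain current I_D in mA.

V_SG = V_DD − V_G = 2.42 − 0.84 = 1.58 V, so V_ov = 1.58 − 0.422 = 1.16 V.
Assume saturation: I_D = ½ k_p V_ov² = 0.5 × 0.223 × 1.16² = 0.15 mA, giving V_SD = V_DD − I_D R_D = 2.42 − 0.15 × 28 = -1.77 V.
But -1.77 V < V_ov = 1.16 V, so the device is actually in triode.
In triode I_D = k_p[V_ov V_SD − ½ V_SD²] and I_D = (V_DD − V_SD)/R_D. Equating: 3.12 V_SD² − 8.231 V_SD + 2.42 = 0, giving V_SD = 0.337 V (the root below V_ov).
I_D = (2.42 − 0.337) / 28 = 0.0744 mA.

I_D = 0.0744 mA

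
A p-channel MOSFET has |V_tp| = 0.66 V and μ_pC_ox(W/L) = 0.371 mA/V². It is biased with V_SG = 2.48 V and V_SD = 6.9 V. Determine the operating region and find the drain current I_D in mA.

Saturation; I_D = 0.614 mA

V_ov = V_SG − |V_tp| = 2.48 − 0.66 = 1.82 V.
Since V_SD = 6.9 V ≥ V_ov = 1.82 V, the device is in saturation.
I_D = ½ k_p V_ov² = 0.5 × 0.371 × 1.82² = 0.614 mA.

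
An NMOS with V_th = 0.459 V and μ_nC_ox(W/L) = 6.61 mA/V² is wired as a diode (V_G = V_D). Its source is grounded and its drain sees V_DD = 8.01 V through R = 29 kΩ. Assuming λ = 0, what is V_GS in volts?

V_GS = 0.735 V

With gate tied to drain, V_GS = V_DS ≥ V_GS − V_th, so the device is in saturation.
KCL at the drain: ½ k_n (V_GS − V_th)² = (V_DD − V_GS)/R.
Let x = V_GS − 0.459. Then 95.8 x² + x − 7.551 = 0, giving x = 0.276 V (positive root), so V_GS = 0.735 V.
I_D = (V_DD − V_GS)/R = (8.01 − 0.735) / 29 = 0.251 mA.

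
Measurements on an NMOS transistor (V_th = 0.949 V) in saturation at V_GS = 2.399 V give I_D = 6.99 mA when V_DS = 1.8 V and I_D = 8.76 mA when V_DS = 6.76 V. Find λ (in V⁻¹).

λ = 0.0562 V⁻¹

With V_GS fixed, I_D ∝ (1 + λ V_DS) in saturation, so I_D2/I_D1 = (1 + λ V_DS2)/(1 + λ V_DS1).
8.76/6.99 = 1.253 = (1 + 6.76 λ)/(1 + 1.8 λ).
Solving: λ (I_D1 V_DS2 − I_D2 V_DS1) = I_D2 − I_D1, so λ = (8.76 − 6.99) / (6.99 × 6.76 − 8.76 × 1.8) = 1.77 / 31.5 = 0.0562 V⁻¹.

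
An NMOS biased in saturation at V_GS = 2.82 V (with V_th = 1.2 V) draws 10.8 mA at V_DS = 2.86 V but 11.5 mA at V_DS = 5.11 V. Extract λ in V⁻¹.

λ = 0.0314 V⁻¹

With V_GS fixed, I_D ∝ (1 + λ V_DS) in saturation, so I_D2/I_D1 = (1 + λ V_DS2)/(1 + λ V_DS1).
11.5/10.8 = 1.065 = (1 + 5.11 λ)/(1 + 2.86 λ).
Solving: λ (I_D1 V_DS2 − I_D2 V_DS1) = I_D2 − I_D1, so λ = (11.5 − 10.8) / (10.8 × 5.11 − 11.5 × 2.86) = 0.7 / 22.3 = 0.0314 V⁻¹.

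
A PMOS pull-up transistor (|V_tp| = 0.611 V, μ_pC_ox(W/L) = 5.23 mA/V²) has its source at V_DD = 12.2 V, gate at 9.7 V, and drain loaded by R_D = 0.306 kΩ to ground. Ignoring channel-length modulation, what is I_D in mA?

I_D = 9.33 mA

V_SG = V_DD − V_G = 12.2 − 9.7 = 2.5 V, so V_ov = 2.5 − 0.611 = 1.89 V.
Assume saturation: I_D = ½ k_p V_ov² = 0.5 × 5.23 × 1.89² = 9.33 mA, giving V_SD = V_DD − I_D R_D = 12.2 − 9.33 × 0.306 = 9.34 V.
V_SD = 9.34 V ≥ V_ov = 1.89 V, confirming saturation.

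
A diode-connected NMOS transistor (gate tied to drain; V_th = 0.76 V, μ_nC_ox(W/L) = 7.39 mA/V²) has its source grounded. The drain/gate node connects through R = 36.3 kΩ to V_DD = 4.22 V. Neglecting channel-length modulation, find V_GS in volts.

With gate tied to drain, V_GS = V_DS ≥ V_GS − V_th, so the device is in saturation.
KCL at the drain: ½ k_n (V_GS − V_th)² = (V_DD − V_GS)/R.
Let x = V_GS − 0.76. Then 134 x² + x − 3.46 = 0, giving x = 0.157 V (positive root), so V_GS = 0.917 V.
I_D = (V_DD − V_GS)/R = (4.22 − 0.917) / 36.3 = 0.091 mA.

V_GS = 0.917 V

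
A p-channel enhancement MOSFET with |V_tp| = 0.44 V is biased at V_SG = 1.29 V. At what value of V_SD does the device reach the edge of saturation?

V_SD,sat = 0.850 V

The boundary between triode and saturation is V_SD = V_SG − |V_tp| = V_ov.
V_ov = 1.29 − 0.44 = 0.85 V.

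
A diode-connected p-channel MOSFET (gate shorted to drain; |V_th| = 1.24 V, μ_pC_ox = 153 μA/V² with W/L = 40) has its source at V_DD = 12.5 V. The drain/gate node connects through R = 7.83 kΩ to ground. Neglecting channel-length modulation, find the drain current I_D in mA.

I_D = 1.35 mA

With gate tied to drain, V_SG = V_SD ≥ V_SG − |V_th|, so the device is in saturation.
k_p = μ_pC_ox · (W/L) = 6.12 mA/V².
KCL at the drain: ½ k_p (V_SG − |V_th|)² = (V_DD − V_SG)/R.
Let x = V_SG − 1.24. Then 24 x² + x − 11.26 = 0, giving x = 0.665 V (positive root), so V_SG = 1.9 V.
I_D = (V_DD − V_SG)/R = (12.5 − 1.9) / 7.83 = 1.35 mA.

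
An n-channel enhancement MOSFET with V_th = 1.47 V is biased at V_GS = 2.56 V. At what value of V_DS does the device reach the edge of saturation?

The boundary between triode and saturation is V_DS = V_GS − V_th = V_ov.
V_ov = 2.56 − 1.47 = 1.09 V.

V_DS,sat = 1.09 V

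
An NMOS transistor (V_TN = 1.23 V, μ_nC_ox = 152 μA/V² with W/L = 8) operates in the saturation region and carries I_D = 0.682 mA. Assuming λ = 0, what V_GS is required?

V_GS = 2.29 V

k_n = μ_nC_ox · (W/L) = 1.216 mA/V².
In saturation I_D = ½ k_n (V_GS − V_TN)², so V_GS − V_TN = √(2 I_D / k_n) = √(2 × 0.682 / 1.216) = 1.06 V.
V_GS = 1.23 + 1.06 = 2.29 V.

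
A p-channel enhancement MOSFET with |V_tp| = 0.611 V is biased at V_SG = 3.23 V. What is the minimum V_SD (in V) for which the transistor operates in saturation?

The boundary between triode and saturation is V_SD = V_SG − |V_tp| = V_ov.
V_ov = 3.23 − 0.611 = 2.62 V.

V_SD,sat = 2.62 V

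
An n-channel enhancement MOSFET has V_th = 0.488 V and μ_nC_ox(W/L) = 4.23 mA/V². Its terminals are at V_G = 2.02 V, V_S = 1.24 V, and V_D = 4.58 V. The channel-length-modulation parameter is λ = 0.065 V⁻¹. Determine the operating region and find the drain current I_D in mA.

V_GS = V_G − V_S = 2.02 − 1.24 = 0.78 V; V_DS = V_D − V_S = 4.58 − 1.24 = 3.34 V.
V_ov = V_GS − V_th = 0.78 − 0.488 = 0.292 V.
Since V_DS = 3.34 V ≥ V_ov = 0.292 V, the device is in saturation.
I_D = ½ k_n V_ov² (1 + λ V_DS) = 0.5 × 4.23 × 0.292² × (1 + 0.065 × 3.34) = 0.219 mA.

Saturation; I_D = 0.219 mA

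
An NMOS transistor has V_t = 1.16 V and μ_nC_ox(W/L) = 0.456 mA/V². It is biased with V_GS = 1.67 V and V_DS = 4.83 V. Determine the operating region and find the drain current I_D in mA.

V_ov = V_GS − V_t = 1.67 − 1.16 = 0.51 V.
Since V_DS = 4.83 V ≥ V_ov = 0.51 V, the device is in saturation.
I_D = ½ k_n V_ov² = 0.5 × 0.456 × 0.51² = 0.0593 mA.

Saturation; I_D = 0.0593 mA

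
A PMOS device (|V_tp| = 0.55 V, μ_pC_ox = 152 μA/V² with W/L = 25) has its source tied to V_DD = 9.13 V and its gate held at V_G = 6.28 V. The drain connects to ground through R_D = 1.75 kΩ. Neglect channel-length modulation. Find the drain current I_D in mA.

I_D = 4.85 mA

V_SG = V_DD − V_G = 9.13 − 6.28 = 2.85 V, so V_ov = 2.85 − 0.55 = 2.3 V.
k_p = μ_pC_ox · (W/L) = 3.8 mA/V².
Assume saturation: I_D = ½ k_p V_ov² = 0.5 × 3.8 × 2.3² = 10.1 mA, giving V_SD = V_DD − I_D R_D = 9.13 − 10.1 × 1.75 = -8.46 V.
But -8.46 V < V_ov = 2.3 V, so the device is actually in triode.
In triode I_D = k_p[V_ov V_SD − ½ V_SD²] and I_D = (V_DD − V_SD)/R_D. Equating: 3.32 V_SD² − 16.3 V_SD + 9.13 = 0, giving V_SD = 0.645 V (the root below V_ov).
I_D = (9.13 − 0.645) / 1.75 = 4.85 mA.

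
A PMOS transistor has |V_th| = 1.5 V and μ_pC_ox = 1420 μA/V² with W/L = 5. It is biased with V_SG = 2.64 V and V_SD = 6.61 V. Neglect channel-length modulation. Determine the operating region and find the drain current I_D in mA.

Saturation; I_D = 4.61 mA

k_p = μ_pC_ox · (W/L) = 7.1 mA/V².
V_ov = V_SG − |V_th| = 2.64 − 1.5 = 1.14 V.
Since V_SD = 6.61 V ≥ V_ov = 1.14 V, the device is in saturation.
I_D = ½ k_p V_ov² = 0.5 × 7.1 × 1.14² = 4.61 mA.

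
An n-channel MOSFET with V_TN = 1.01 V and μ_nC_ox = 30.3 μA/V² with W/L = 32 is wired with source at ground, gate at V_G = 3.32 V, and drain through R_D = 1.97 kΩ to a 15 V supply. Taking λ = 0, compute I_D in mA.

I_D = 2.59 mA

V_GS = V_G = 3.32 V, so V_ov = 3.32 − 1.01 = 2.31 V.
k_n = μ_nC_ox · (W/L) = 0.9696 mA/V².
Assume saturation: I_D = ½ k_n V_ov² = 0.5 × 0.9696 × 2.31² = 2.59 mA, giving V_DS = V_DD − I_D R_D = 15 − 2.59 × 1.97 = 9.9 V.
V_DS = 9.9 V ≥ V_ov = 2.31 V, confirming saturation.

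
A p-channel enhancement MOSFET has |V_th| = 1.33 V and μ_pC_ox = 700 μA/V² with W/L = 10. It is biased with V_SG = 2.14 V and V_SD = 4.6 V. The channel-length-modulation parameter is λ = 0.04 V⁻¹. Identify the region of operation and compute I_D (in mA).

Saturation; I_D = 2.72 mA

k_p = μ_pC_ox · (W/L) = 7 mA/V².
V_ov = V_SG − |V_th| = 2.14 − 1.33 = 0.81 V.
Since V_SD = 4.6 V ≥ V_ov = 0.81 V, the device is in saturation.
I_D = ½ k_p V_ov² (1 + λ V_SD) = 0.5 × 7 × 0.81² × (1 + 0.04 × 4.6) = 2.72 mA.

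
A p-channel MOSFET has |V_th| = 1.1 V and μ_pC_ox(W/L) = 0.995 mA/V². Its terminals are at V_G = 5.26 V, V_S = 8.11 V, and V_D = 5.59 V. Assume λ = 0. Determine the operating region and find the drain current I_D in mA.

Saturation; I_D = 1.52 mA

V_SG = V_S − V_G = 8.11 − 5.26 = 2.85 V; V_SD = V_S − V_D = 8.11 − 5.59 = 2.52 V.
V_ov = V_SG − |V_th| = 2.85 − 1.1 = 1.75 V.
Since V_SD = 2.52 V ≥ V_ov = 1.75 V, the device is in saturation.
I_D = ½ k_p V_ov² = 0.5 × 0.995 × 1.75² = 1.52 mA.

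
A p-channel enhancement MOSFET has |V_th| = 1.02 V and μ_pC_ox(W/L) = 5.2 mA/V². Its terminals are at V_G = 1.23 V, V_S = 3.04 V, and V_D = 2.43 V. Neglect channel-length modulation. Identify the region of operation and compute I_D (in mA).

V_SG = V_S − V_G = 3.04 − 1.23 = 1.81 V; V_SD = V_S − V_D = 3.04 − 2.43 = 0.61 V.
V_ov = V_SG − |V_th| = 1.81 − 1.02 = 0.79 V.
Since V_SD = 0.61 V < V_ov = 0.79 V, the device is in the triode region.
I_D = k_p [V_ov · V_SD − ½ V_SD²] = 5.2 × [0.79 × 0.61 − 0.5 × 0.61²] = 1.54 mA.

Triode; I_D = 1.54 mA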